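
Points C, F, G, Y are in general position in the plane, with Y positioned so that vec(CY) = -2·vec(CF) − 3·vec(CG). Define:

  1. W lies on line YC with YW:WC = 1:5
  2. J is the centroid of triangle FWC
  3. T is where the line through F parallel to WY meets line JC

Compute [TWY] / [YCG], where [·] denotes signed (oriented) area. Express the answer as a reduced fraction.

Set C = (0, 0), F = (1, 0), G = (0, 1), Y = (-2, -3); any affine frame gives the same invariant.
1. W lies on line YC with YW:WC = 1:5 ⇒ W = (-5/3, -5/2)
2. J is the centroid of triangle FWC ⇒ J = (-2/9, -5/6)
3. T is where the line through F parallel to WY meets line JC ⇒ T = (-2/3, -5/2)
2·[TWY] = 1/2, 2·[YCG] = 2
[TWY]:[YCG] = 1/2:2 = 1/4

[TWY]:[YCG] = 1/4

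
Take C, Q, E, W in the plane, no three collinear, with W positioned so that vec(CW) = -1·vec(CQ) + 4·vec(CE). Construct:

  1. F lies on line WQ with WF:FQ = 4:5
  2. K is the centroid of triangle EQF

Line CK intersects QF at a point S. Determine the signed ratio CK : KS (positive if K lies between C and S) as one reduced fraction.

CK:KS = 5

Assign C = (0, 0), Q = (1, 0), E = (0, 1), W = (-1, 4) — the answer is frame-independent, so this choice is without loss of generality.
1. F lies on line WQ with WF:FQ = 4:5 ⇒ F = (-1/9, 20/9)
2. K is the centroid of triangle EQF ⇒ K = (8/27, 29/27)
line CK meets QF at S = (16/45, 58/45)
K = C + t·(S−C) with t = 5/6, so CK:KS = 5/6:1/6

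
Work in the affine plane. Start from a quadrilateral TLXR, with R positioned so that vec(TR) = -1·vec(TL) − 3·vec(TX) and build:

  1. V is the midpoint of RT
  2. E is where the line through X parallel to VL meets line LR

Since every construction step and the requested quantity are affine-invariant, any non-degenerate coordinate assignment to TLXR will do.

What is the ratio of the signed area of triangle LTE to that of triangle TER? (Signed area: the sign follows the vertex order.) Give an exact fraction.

[LTE]:[TER] = 2/3

Choose coordinates T = (0, 0), L = (1, 0), X = (0, 1), R = (-1, -3).
1. V is the midpoint of RT ⇒ V = (-1/2, -3/2)
2. E is where the line through X parallel to VL meets line LR ⇒ E = (5, 6)
2·[LTE] = -6, 2·[TER] = -9
[LTE]:[TER] = -6:-9 = 2/3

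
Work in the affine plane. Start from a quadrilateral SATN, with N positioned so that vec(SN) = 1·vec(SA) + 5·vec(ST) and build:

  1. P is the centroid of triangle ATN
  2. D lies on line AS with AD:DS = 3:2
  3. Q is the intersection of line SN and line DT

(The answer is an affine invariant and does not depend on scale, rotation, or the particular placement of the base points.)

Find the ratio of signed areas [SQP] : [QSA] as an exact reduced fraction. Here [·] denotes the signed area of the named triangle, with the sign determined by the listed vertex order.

[SQP]:[QSA] = -4/15

Set S = (0, 0), A = (1, 0), T = (0, 1), N = (1, 5); any affine frame gives the same invariant.
1. P is the centroid of triangle ATN ⇒ P = (2/3, 2)
2. D lies on line AS with AD:DS = 3:2 ⇒ D = (2/5, 0)
3. Q is the intersection of line SN and line DT ⇒ Q = (2/15, 2/3)
2·[SQP] = -8/45, 2·[QSA] = 2/3
[SQP]:[QSA] = -8/45:2/3 = -4/15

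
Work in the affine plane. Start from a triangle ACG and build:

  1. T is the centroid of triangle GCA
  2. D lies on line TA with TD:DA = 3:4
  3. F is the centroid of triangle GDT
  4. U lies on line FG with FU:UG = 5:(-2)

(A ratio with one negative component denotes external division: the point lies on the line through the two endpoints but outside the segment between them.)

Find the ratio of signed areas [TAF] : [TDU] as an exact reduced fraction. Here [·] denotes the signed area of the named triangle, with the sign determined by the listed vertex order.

Work in coordinates with A = (0, 0), C = (1, 0), G = (0, 1).
1. T is the centroid of triangle GCA ⇒ T = (1/3, 1/3)
2. D lies on line TA with TD:DA = 3:4 ⇒ D = (4/21, 4/21)
3. F is the centroid of triangle GDT ⇒ F = (11/63, 32/63)
4. U lies on line FG with FU:UG = 5:(-2) ⇒ U = (-22/189, 251/189)
2·[TAF] = -1/9, 2·[TDU] = -13/63
[TAF]:[TDU] = -1/9:-13/63 = 7/13

[TAF]:[TDU] = 7/13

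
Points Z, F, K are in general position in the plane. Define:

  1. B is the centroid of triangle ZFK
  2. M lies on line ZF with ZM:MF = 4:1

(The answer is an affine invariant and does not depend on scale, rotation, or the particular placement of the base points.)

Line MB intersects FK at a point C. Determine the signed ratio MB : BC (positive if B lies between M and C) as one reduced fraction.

Set Z = (0, 0), F = (1, 0), K = (0, 1); any affine frame gives the same invariant.
1. B is the centroid of triangle ZFK ⇒ B = (1/3, 1/3)
2. M lies on line ZF with ZM:MF = 4:1 ⇒ M = (4/5, 0)
line MB meets FK at C = (3/2, -1/2)
B = M + t·(C−M) with t = -2/3, so MB:BC = -2/3:5/3

MB:BC = -2/5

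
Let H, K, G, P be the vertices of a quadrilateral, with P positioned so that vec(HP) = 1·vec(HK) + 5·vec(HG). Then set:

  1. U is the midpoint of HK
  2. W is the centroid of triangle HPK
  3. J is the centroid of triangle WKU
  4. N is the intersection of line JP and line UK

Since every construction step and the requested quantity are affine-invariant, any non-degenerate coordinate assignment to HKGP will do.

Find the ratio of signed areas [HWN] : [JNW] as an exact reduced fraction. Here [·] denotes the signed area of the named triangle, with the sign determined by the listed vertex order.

[HWN]:[JNW] = 33/2

Assign H = (0, 0), K = (1, 0), G = (0, 1), P = (1, 5) — the answer is frame-independent, so this choice is without loss of generality.
1. U is the midpoint of HK ⇒ U = (1/2, 0)
2. W is the centroid of triangle HPK ⇒ W = (2/3, 5/3)
3. J is the centroid of triangle WKU ⇒ J = (13/18, 5/9)
4. N is the intersection of line JP and line UK ⇒ N = (11/16, 0)
2·[HWN] = -55/48, 2·[JNW] = -5/72
[HWN]:[JNW] = -55/48:-5/72 = 33/2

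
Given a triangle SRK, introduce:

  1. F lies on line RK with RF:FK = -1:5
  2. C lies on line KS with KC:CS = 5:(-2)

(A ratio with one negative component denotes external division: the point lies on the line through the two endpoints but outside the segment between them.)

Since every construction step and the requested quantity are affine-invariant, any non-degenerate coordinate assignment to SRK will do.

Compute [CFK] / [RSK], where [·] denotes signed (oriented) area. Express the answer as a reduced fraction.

Assign S = (0, 0), R = (1, 0), K = (0, 1) — the answer is frame-independent, so this choice is without loss of generality.
1. F lies on line RK with RF:FK = -1:5 ⇒ F = (5/4, -1/4)
2. C lies on line KS with KC:CS = 5:(-2) ⇒ C = (0, -2/3)
2·[CFK] = 25/12, 2·[RSK] = -1
[CFK]:[RSK] = 25/12:-1 = -25/12

[CFK]:[RSK] = -25/12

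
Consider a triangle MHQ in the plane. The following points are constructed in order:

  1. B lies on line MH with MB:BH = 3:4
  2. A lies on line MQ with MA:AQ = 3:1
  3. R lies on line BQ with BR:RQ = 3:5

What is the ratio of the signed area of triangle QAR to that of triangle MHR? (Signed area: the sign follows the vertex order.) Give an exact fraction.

Assign M = (0, 0), H = (1, 0), Q = (0, 1) — the answer is frame-independent, so this choice is without loss of generality.
1. B lies on line MH with MB:BH = 3:4 ⇒ B = (3/7, 0)
2. A lies on line MQ with MA:AQ = 3:1 ⇒ A = (0, 3/4)
3. R lies on line BQ with BR:RQ = 3:5 ⇒ R = (15/56, 3/8)
2·[QAR] = 15/224, 2·[MHR] = 3/8
[QAR]:[MHR] = 15/224:3/8 = 5/28

[QAR]:[MHR] = 5/28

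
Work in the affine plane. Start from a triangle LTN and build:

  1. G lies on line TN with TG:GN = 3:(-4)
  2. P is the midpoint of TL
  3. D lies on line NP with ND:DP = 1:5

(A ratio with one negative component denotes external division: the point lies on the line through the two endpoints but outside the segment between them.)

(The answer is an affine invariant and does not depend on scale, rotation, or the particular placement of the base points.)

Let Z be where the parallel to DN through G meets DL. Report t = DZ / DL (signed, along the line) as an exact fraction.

Set L = (0, 0), T = (1, 0), N = (0, 1); any affine frame gives the same invariant.
1. G lies on line TN with TG:GN = 3:(-4) ⇒ G = (4, -3)
2. P is the midpoint of TL ⇒ P = (1/2, 0)
3. D lies on line NP with ND:DP = 1:5 ⇒ D = (1/12, 5/6)
through G parallel to DN: direction (-1/12, 1/6); meets DL at Z = (5/12, 25/6)
Z = D + t·(L−D) with t = -4

t = -4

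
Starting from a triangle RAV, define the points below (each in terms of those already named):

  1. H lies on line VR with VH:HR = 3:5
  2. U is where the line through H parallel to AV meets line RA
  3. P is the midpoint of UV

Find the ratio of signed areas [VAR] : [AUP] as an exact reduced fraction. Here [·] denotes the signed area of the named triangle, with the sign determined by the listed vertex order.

Set R = (0, 0), A = (1, 0), V = (0, 1); any affine frame gives the same invariant.
1. H lies on line VR with VH:HR = 3:5 ⇒ H = (0, 5/8)
2. U is where the line through H parallel to AV meets line RA ⇒ U = (5/8, 0)
3. P is the midpoint of UV ⇒ P = (5/16, 1/2)
2·[VAR] = -1, 2·[AUP] = -3/16
[VAR]:[AUP] = -1:-3/16 = 16/3

[VAR]:[AUP] = 16/3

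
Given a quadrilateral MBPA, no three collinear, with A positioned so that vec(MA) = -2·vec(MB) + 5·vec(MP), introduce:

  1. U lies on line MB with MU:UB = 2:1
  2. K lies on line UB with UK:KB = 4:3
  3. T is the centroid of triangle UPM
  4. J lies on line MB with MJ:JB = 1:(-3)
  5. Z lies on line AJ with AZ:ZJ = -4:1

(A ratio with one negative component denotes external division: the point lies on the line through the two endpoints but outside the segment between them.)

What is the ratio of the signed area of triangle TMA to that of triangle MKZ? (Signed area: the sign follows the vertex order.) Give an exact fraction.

Choose coordinates M = (0, 0), B = (1, 0), P = (0, 1), A = (-2, 5).
1. U lies on line MB with MU:UB = 2:1 ⇒ U = (2/3, 0)
2. K lies on line UB with UK:KB = 4:3 ⇒ K = (6/7, 0)
3. T is the centroid of triangle UPM ⇒ T = (2/9, 1/3)
4. J lies on line MB with MJ:JB = 1:(-3) ⇒ J = (-1/2, 0)
5. Z lies on line AJ with AZ:ZJ = -4:1 ⇒ Z = (0, -5/3)
2·[TMA] = -16/9, 2·[MKZ] = -10/7
[TMA]:[MKZ] = -16/9:-10/7 = 56/45

[TMA]:[MKZ] = 56/45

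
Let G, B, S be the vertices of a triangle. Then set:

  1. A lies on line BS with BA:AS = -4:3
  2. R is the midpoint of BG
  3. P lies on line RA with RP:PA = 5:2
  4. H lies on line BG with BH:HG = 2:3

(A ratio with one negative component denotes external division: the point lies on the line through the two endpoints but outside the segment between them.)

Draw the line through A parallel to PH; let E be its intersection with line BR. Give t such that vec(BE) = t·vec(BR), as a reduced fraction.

Set G = (0, 0), B = (1, 0), S = (0, 1); any affine frame gives the same invariant.
1. A lies on line BS with BA:AS = -4:3 ⇒ A = (-3, 4)
2. R is the midpoint of BG ⇒ R = (1/2, 0)
3. P lies on line RA with RP:PA = 5:2 ⇒ P = (-2, 20/7)
4. H lies on line BG with BH:HG = 2:3 ⇒ H = (3/5, 0)
through A parallel to PH: direction (13/5, -20/7); meets BR at E = (16/25, 0)
E = B + t·(R−B) with t = 18/25

t = 18/25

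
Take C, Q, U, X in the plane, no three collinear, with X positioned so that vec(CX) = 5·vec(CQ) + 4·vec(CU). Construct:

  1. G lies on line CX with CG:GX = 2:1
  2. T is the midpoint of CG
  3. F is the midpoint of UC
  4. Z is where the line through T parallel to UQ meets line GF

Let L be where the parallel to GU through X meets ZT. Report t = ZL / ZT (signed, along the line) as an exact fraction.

Assign C = (0, 0), Q = (1, 0), U = (0, 1), X = (5, 4) — the answer is frame-independent, so this choice is without loss of generality.
1. G lies on line CX with CG:GX = 2:1 ⇒ G = (10/3, 8/3)
2. T is the midpoint of CG ⇒ T = (5/3, 4/3)
3. F is the midpoint of UC ⇒ F = (0, 1/2)
4. Z is where the line through T parallel to UQ meets line GF ⇒ Z = (50/33, 49/33)
through X parallel to GU: direction (-10/3, -5/3); meets ZT at L = (1, 2)
L = Z + t·(T−Z) with t = -17/5

t = -17/5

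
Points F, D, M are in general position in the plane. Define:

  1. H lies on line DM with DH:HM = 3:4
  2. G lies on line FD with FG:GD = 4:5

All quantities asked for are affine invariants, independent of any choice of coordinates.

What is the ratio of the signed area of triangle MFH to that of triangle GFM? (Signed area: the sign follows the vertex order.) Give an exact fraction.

[MFH]:[GFM] = -9/7

Set F = (0, 0), D = (1, 0), M = (0, 1); any affine frame gives the same invariant.
1. H lies on line DM with DH:HM = 3:4 ⇒ H = (4/7, 3/7)
2. G lies on line FD with FG:GD = 4:5 ⇒ G = (4/9, 0)
2·[MFH] = 4/7, 2·[GFM] = -4/9
[MFH]:[GFM] = 4/7:-4/9 = -9/7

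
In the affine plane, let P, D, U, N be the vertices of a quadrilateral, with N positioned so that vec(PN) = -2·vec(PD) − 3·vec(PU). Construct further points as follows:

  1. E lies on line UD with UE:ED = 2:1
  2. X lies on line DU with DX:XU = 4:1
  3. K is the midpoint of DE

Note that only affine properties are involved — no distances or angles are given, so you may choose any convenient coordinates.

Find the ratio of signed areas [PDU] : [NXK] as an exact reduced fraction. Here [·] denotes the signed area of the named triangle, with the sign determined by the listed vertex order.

[PDU]:[NXK] = -5/19

Assign P = (0, 0), D = (1, 0), U = (0, 1), N = (-2, -3) — the answer is frame-independent, so this choice is without loss of generality.
1. E lies on line UD with UE:ED = 2:1 ⇒ E = (2/3, 1/3)
2. X lies on line DU with DX:XU = 4:1 ⇒ X = (1/5, 4/5)
3. K is the midpoint of DE ⇒ K = (5/6, 1/6)
2·[PDU] = 1, 2·[NXK] = -19/5
[PDU]:[NXK] = 1:-19/5 = -5/19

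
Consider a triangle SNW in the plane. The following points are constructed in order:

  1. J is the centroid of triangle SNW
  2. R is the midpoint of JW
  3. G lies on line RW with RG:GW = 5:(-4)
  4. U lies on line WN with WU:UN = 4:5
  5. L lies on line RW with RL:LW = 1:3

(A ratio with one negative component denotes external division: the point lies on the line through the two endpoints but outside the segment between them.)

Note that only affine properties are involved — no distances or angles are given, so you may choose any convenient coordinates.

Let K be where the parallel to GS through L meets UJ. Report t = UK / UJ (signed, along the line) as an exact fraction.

Work in coordinates with S = (0, 0), N = (1, 0), W = (0, 1).
1. J is the centroid of triangle SNW ⇒ J = (1/3, 1/3)
2. R is the midpoint of JW ⇒ R = (1/6, 2/3)
3. G lies on line RW with RG:GW = 5:(-4) ⇒ G = (-2/3, 7/3)
4. U lies on line WN with WU:UN = 4:5 ⇒ U = (4/9, 5/9)
5. L lies on line RW with RL:LW = 1:3 ⇒ L = (1/8, 3/4)
through L parallel to GS: direction (2/3, -7/3); meets UJ at K = (73/264, 29/132)
K = U + t·(J−U) with t = 133/88

t = 133/88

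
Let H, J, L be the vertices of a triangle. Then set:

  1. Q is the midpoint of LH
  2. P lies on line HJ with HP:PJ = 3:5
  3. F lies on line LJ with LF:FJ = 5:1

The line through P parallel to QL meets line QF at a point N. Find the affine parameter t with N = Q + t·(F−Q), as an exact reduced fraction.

t = 9/20

Assign H = (0, 0), J = (1, 0), L = (0, 1) — the answer is frame-independent, so this choice is without loss of generality.
1. Q is the midpoint of LH ⇒ Q = (0, 1/2)
2. P lies on line HJ with HP:PJ = 3:5 ⇒ P = (3/8, 0)
3. F lies on line LJ with LF:FJ = 5:1 ⇒ F = (5/6, 1/6)
through P parallel to QL: direction (0, 1/2); meets QF at N = (3/8, 7/20)
N = Q + t·(F−Q) with t = 9/20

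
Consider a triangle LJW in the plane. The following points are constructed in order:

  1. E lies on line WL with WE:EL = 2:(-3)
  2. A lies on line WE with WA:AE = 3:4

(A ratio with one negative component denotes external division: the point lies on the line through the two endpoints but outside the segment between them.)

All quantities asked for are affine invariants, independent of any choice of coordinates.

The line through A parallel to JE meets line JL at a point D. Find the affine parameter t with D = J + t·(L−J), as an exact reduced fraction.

t = 8/21

Set L = (0, 0), J = (1, 0), W = (0, 1); any affine frame gives the same invariant.
1. E lies on line WL with WE:EL = 2:(-3) ⇒ E = (0, 3)
2. A lies on line WE with WA:AE = 3:4 ⇒ A = (0, 13/7)
through A parallel to JE: direction (-1, 3); meets JL at D = (13/21, 0)
D = J + t·(L−J) with t = 8/21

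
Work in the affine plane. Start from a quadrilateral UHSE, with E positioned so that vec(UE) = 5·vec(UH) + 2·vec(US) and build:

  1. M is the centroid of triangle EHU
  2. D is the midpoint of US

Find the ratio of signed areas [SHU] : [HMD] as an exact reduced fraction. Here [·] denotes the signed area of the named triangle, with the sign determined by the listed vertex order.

Work in coordinates with U = (0, 0), H = (1, 0), S = (0, 1), E = (5, 2).
1. M is the centroid of triangle EHU ⇒ M = (2, 2/3)
2. D is the midpoint of US ⇒ D = (0, 1/2)
2·[SHU] = -1, 2·[HMD] = 7/6
[SHU]:[HMD] = -1:7/6 = -6/7

[SHU]:[HMD] = -6/7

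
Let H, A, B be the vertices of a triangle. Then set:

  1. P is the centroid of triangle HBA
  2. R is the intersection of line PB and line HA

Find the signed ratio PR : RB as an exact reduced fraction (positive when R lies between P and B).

Set H = (0, 0), A = (1, 0), B = (0, 1); any affine frame gives the same invariant.
1. P is the centroid of triangle HBA ⇒ P = (1/3, 1/3)
2. R is the intersection of line PB and line HA ⇒ R = (1/2, 0)
R = P + t·(B−P) with t = -1/2, so PR:RB = t:(1−t) = -1/2:3/2

PR:RB = -1/3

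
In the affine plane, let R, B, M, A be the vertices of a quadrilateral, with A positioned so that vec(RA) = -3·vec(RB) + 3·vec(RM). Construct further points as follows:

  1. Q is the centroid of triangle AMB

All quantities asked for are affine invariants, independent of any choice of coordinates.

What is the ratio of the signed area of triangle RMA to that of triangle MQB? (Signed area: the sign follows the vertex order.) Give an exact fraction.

[RMA]:[MQB] = 9

Assign R = (0, 0), B = (1, 0), M = (0, 1), A = (-3, 3) — the answer is frame-independent, so this choice is without loss of generality.
1. Q is the centroid of triangle AMB ⇒ Q = (-2/3, 4/3)
2·[RMA] = 3, 2·[MQB] = 1/3
[RMA]:[MQB] = 3:1/3 = 9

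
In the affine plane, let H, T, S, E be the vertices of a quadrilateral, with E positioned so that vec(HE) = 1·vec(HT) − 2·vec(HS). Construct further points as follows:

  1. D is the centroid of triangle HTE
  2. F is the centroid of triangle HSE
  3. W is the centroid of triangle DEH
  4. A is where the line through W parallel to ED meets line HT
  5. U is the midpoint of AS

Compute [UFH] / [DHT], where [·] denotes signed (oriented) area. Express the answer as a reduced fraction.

[UFH]:[DHT] = 1/3

Assign H = (0, 0), T = (1, 0), S = (0, 1), E = (1, -2) — the answer is frame-independent, so this choice is without loss of generality.
1. D is the centroid of triangle HTE ⇒ D = (2/3, -2/3)
2. F is the centroid of triangle HSE ⇒ F = (1/3, -1/3)
3. W is the centroid of triangle DEH ⇒ W = (5/9, -8/9)
4. A is where the line through W parallel to ED meets line HT ⇒ A = (1/3, 0)
5. U is the midpoint of AS ⇒ U = (1/6, 1/2)
2·[UFH] = -2/9, 2·[DHT] = -2/3
[UFH]:[DHT] = -2/9:-2/3 = 1/3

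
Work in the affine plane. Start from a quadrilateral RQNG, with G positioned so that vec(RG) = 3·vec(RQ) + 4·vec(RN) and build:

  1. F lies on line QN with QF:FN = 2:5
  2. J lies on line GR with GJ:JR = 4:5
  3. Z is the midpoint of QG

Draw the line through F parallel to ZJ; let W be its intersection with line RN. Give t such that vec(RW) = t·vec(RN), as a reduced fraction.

Choose coordinates R = (0, 0), Q = (1, 0), N = (0, 1), G = (3, 4).
1. F lies on line QN with QF:FN = 2:5 ⇒ F = (5/7, 2/7)
2. J lies on line GR with GJ:JR = 4:5 ⇒ J = (5/3, 20/9)
3. Z is the midpoint of QG ⇒ Z = (2, 2)
through F parallel to ZJ: direction (-1/3, 2/9); meets RN at W = (0, 16/21)
W = R + t·(N−R) with t = 16/21

t = 16/21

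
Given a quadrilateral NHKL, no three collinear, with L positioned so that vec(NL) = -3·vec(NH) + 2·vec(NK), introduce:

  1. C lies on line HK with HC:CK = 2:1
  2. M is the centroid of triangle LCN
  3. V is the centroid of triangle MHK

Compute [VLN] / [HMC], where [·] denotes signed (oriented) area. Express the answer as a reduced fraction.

[VLN]:[HMC] = -53/18

Work in coordinates with N = (0, 0), H = (1, 0), K = (0, 1), L = (-3, 2).
1. C lies on line HK with HC:CK = 2:1 ⇒ C = (1/3, 2/3)
2. M is the centroid of triangle LCN ⇒ M = (-8/9, 8/9)
3. V is the centroid of triangle MHK ⇒ V = (1/27, 17/27)
2·[VLN] = 53/27, 2·[HMC] = -2/3
[VLN]:[HMC] = 53/27:-2/3 = -53/18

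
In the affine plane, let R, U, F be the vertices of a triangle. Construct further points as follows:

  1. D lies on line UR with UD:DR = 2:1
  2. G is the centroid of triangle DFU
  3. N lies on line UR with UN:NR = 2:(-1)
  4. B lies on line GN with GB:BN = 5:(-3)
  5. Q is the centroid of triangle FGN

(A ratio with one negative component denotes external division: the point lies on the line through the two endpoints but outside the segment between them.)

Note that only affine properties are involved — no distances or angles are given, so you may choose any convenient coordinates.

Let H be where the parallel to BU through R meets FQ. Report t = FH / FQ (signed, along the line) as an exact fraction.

t = 15/8

Assign R = (0, 0), U = (1, 0), F = (0, 1) — the answer is frame-independent, so this choice is without loss of generality.
1. D lies on line UR with UD:DR = 2:1 ⇒ D = (1/3, 0)
2. G is the centroid of triangle DFU ⇒ G = (4/9, 1/3)
3. N lies on line UR with UN:NR = 2:(-1) ⇒ N = (-1, 0)
4. B lies on line GN with GB:BN = 5:(-3) ⇒ B = (-19/6, -1/2)
5. Q is the centroid of triangle FGN ⇒ Q = (-5/27, 4/9)
through R parallel to BU: direction (25/6, 1/2); meets FQ at H = (-25/72, -1/24)
H = F + t·(Q−F) with t = 15/8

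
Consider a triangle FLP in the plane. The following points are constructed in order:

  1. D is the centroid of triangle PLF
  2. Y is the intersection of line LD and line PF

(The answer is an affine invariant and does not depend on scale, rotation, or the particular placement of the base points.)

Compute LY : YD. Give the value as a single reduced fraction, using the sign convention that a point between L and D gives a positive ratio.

Assign F = (0, 0), L = (1, 0), P = (0, 1) — the answer is frame-independent, so this choice is without loss of generality.
1. D is the centroid of triangle PLF ⇒ D = (1/3, 1/3)
2. Y is the intersection of line LD and line PF ⇒ Y = (0, 1/2)
Y = L + t·(D−L) with t = 3/2, so LY:YD = t:(1−t) = 3/2:-1/2

LY:YD = -3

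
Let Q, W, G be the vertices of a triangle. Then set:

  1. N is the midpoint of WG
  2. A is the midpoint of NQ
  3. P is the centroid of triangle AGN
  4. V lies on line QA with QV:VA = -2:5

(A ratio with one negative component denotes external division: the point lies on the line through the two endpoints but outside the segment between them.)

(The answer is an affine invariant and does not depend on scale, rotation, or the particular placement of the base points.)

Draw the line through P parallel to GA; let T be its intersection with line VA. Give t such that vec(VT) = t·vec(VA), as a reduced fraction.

t = 6/5

Assign Q = (0, 0), W = (1, 0), G = (0, 1) — the answer is frame-independent, so this choice is without loss of generality.
1. N is the midpoint of WG ⇒ N = (1/2, 1/2)
2. A is the midpoint of NQ ⇒ A = (1/4, 1/4)
3. P is the centroid of triangle AGN ⇒ P = (1/4, 7/12)
4. V lies on line QA with QV:VA = -2:5 ⇒ V = (-1/6, -1/6)
through P parallel to GA: direction (1/4, -3/4); meets VA at T = (1/3, 1/3)
T = V + t·(A−V) with t = 6/5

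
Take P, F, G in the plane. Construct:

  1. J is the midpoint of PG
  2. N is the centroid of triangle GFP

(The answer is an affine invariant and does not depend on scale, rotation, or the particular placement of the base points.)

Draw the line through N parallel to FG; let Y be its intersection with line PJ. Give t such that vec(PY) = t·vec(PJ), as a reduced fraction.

t = 4/3

Choose coordinates P = (0, 0), F = (1, 0), G = (0, 1).
1. J is the midpoint of PG ⇒ J = (0, 1/2)
2. N is the centroid of triangle GFP ⇒ N = (1/3, 1/3)
through N parallel to FG: direction (-1, 1); meets PJ at Y = (0, 2/3)
Y = P + t·(J−P) with t = 4/3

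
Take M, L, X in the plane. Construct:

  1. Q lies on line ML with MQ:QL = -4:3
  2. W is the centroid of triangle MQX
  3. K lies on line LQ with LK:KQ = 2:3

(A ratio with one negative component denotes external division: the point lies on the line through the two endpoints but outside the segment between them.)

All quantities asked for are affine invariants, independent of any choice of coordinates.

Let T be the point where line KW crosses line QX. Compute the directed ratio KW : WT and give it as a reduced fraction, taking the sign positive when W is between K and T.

KW:WT = 7/20

Set M = (0, 0), L = (1, 0), X = (0, 1); any affine frame gives the same invariant.
1. Q lies on line ML with MQ:QL = -4:3 ⇒ Q = (4, 0)
2. W is the centroid of triangle MQX ⇒ W = (4/3, 1/3)
3. K lies on line LQ with LK:KQ = 2:3 ⇒ K = (11/5, 0)
line KW meets QX at T = (-8/7, 9/7)
W = K + t·(T−K) with t = 7/27, so KW:WT = 7/27:20/27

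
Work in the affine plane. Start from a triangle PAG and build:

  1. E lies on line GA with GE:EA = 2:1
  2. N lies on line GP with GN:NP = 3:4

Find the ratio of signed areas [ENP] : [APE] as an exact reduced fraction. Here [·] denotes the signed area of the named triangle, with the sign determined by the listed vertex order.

[ENP]:[APE] = -8/7

Assign P = (0, 0), A = (1, 0), G = (0, 1) — the answer is frame-independent, so this choice is without loss of generality.
1. E lies on line GA with GE:EA = 2:1 ⇒ E = (2/3, 1/3)
2. N lies on line GP with GN:NP = 3:4 ⇒ N = (0, 4/7)
2·[ENP] = 8/21, 2·[APE] = -1/3
[ENP]:[APE] = 8/21:-1/3 = -8/7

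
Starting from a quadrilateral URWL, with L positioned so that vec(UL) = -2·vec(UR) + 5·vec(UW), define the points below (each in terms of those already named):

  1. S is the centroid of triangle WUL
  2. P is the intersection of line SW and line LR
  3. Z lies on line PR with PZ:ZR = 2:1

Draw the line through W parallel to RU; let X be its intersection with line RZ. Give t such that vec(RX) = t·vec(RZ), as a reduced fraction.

Set U = (0, 0), R = (1, 0), W = (0, 1), L = (-2, 5); any affine frame gives the same invariant.
1. S is the centroid of triangle WUL ⇒ S = (-2/3, 2)
2. P is the intersection of line SW and line LR ⇒ P = (4, -5)
3. Z lies on line PR with PZ:ZR = 2:1 ⇒ Z = (2, -5/3)
through W parallel to RU: direction (-1, 0); meets RZ at X = (2/5, 1)
X = R + t·(Z−R) with t = -3/5

t = -3/5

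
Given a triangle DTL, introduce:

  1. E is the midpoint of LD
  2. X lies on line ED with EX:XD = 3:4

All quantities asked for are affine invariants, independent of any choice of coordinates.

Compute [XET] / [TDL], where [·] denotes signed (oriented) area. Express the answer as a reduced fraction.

[XET]:[TDL] = 3/14

Work in coordinates with D = (0, 0), T = (1, 0), L = (0, 1).
1. E is the midpoint of LD ⇒ E = (0, 1/2)
2. X lies on line ED with EX:XD = 3:4 ⇒ X = (0, 2/7)
2·[XET] = -3/14, 2·[TDL] = -1
[XET]:[TDL] = -3/14:-1 = 3/14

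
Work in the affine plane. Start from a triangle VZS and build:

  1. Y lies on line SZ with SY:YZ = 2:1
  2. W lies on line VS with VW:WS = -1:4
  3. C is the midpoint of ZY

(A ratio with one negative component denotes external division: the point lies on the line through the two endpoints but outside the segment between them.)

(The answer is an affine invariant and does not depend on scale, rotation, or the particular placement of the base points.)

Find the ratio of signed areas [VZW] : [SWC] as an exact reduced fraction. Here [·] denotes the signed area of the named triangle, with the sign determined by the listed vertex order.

[VZW]:[SWC] = -3/10

Choose coordinates V = (0, 0), Z = (1, 0), S = (0, 1).
1. Y lies on line SZ with SY:YZ = 2:1 ⇒ Y = (2/3, 1/3)
2. W lies on line VS with VW:WS = -1:4 ⇒ W = (0, -1/3)
3. C is the midpoint of ZY ⇒ C = (5/6, 1/6)
2·[VZW] = -1/3, 2·[SWC] = 10/9
[VZW]:[SWC] = -1/3:10/9 = -3/10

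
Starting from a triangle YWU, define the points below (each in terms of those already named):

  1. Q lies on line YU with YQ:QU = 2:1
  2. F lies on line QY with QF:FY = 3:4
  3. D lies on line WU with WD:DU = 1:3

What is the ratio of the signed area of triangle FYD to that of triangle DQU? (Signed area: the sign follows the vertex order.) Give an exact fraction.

Assign Y = (0, 0), W = (1, 0), U = (0, 1) — the answer is frame-independent, so this choice is without loss of generality.
1. Q lies on line YU with YQ:QU = 2:1 ⇒ Q = (0, 2/3)
2. F lies on line QY with QF:FY = 3:4 ⇒ F = (0, 8/21)
3. D lies on line WU with WD:DU = 1:3 ⇒ D = (3/4, 1/4)
2·[FYD] = 2/7, 2·[DQU] = -1/4
[FYD]:[DQU] = 2/7:-1/4 = -8/7

[FYD]:[DQU] = -8/7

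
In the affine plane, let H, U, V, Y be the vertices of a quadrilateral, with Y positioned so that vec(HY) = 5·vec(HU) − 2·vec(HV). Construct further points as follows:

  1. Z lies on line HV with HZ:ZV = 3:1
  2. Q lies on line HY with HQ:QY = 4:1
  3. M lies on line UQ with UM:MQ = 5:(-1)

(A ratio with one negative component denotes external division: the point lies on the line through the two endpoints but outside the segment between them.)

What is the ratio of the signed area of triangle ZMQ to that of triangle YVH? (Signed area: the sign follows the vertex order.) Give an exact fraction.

[ZMQ]:[YVH] = -13/400

Assign H = (0, 0), U = (1, 0), V = (0, 1), Y = (5, -2) — the answer is frame-independent, so this choice is without loss of generality.
1. Z lies on line HV with HZ:ZV = 3:1 ⇒ Z = (0, 3/4)
2. Q lies on line HY with HQ:QY = 4:1 ⇒ Q = (4, -8/5)
3. M lies on line UQ with UM:MQ = 5:(-1) ⇒ M = (19/4, -2)
2·[ZMQ] = -13/80, 2·[YVH] = 5
[ZMQ]:[YVH] = -13/80:5 = -13/400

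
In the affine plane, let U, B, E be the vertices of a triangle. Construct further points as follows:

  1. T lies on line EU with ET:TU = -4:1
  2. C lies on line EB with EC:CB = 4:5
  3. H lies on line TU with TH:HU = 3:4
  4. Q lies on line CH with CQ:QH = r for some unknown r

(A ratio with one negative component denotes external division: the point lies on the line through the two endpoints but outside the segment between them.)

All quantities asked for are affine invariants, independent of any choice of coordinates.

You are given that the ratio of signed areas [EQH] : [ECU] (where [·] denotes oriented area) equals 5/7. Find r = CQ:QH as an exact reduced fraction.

r = 2/3

Choose coordinates U = (0, 0), B = (1, 0), E = (0, 1).
1. T lies on line EU with ET:TU = -4:1 ⇒ T = (0, -1/3)
2. C lies on line EB with EC:CB = 4:5 ⇒ C = (4/9, 5/9)
3. H lies on line TU with TH:HU = 3:4 ⇒ H = (0, -4/21)
4. With CQ:QH = r, write λ = r/(r+1) so Q = C + λ·(H−C); Q is affine-linear in λ
Every point depending on Q is an affine combination of Q and λ-independent points, so each such coordinate is linear in λ; the λ² term in each signed area is a multiple of (H−C)×(H−C) = 0, so 2·[EQH] and 2·[ECU] are each linear in λ. Evaluating at λ=0 and λ=1:
  2·[EQH] = 100/189·λ − 100/189,   2·[ECU] = -4/9
So [EQH]:[ECU] = (100/189·λ − 100/189) / (-4/9). Setting this equal to 5/7:
  100/189·λ − 100/189 = 5/7·(-4/9)  ⇒  λ = 2/5
Then r = λ/(1−λ) = (2/5)/(3/5) = 2/3. Check: with r = 2/3, Q = (4/15, 9/35) and [EQH]:[ECU] = 5/7 as required.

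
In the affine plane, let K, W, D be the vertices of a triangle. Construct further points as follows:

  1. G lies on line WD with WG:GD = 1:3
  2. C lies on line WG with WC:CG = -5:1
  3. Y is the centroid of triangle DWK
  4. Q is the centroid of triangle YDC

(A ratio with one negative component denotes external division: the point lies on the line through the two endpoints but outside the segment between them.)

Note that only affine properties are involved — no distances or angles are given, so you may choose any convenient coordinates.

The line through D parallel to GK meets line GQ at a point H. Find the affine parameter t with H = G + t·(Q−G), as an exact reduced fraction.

t = 108/47

Work in coordinates with K = (0, 0), W = (1, 0), D = (0, 1).
1. G lies on line WD with WG:GD = 1:3 ⇒ G = (3/4, 1/4)
2. C lies on line WG with WC:CG = -5:1 ⇒ C = (11/16, 5/16)
3. Y is the centroid of triangle DWK ⇒ Y = (1/3, 1/3)
4. Q is the centroid of triangle YDC ⇒ Q = (49/144, 79/144)
through D parallel to GK: direction (-3/4, -1/4); meets GQ at H = (-9/47, 44/47)
H = G + t·(Q−G) with t = 108/47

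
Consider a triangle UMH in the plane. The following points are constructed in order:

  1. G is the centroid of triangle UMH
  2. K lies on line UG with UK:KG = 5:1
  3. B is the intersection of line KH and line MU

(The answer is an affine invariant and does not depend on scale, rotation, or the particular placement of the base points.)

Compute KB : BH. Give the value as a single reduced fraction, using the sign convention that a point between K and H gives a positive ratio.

KB:BH = -5/18

Assign U = (0, 0), M = (1, 0), H = (0, 1) — the answer is frame-independent, so this choice is without loss of generality.
1. G is the centroid of triangle UMH ⇒ G = (1/3, 1/3)
2. K lies on line UG with UK:KG = 5:1 ⇒ K = (5/18, 5/18)
3. B is the intersection of line KH and line MU ⇒ B = (5/13, 0)
B = K + t·(H−K) with t = -5/13, so KB:BH = t:(1−t) = -5/13:18/13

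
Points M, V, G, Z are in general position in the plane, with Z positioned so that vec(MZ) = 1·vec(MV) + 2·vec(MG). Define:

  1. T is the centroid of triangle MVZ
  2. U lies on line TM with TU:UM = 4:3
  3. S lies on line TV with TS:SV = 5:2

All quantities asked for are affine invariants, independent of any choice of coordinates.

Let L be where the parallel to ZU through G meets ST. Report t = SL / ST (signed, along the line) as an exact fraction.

t = 313/110

Work in coordinates with M = (0, 0), V = (1, 0), G = (0, 1), Z = (1, 2).
1. T is the centroid of triangle MVZ ⇒ T = (2/3, 2/3)
2. U lies on line TM with TU:UM = 4:3 ⇒ U = (2/7, 2/7)
3. S lies on line TV with TS:SV = 5:2 ⇒ S = (19/21, 4/21)
through G parallel to ZU: direction (-5/7, -12/7); meets ST at L = (5/22, 17/11)
L = S + t·(T−S) with t = 313/110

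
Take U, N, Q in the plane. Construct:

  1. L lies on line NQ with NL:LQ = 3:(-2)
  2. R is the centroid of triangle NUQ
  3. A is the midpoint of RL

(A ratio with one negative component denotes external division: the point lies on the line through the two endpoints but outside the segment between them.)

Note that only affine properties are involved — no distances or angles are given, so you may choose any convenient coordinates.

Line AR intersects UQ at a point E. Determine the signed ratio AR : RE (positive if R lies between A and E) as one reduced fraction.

Assign U = (0, 0), N = (1, 0), Q = (0, 1) — the answer is frame-independent, so this choice is without loss of generality.
1. L lies on line NQ with NL:LQ = 3:(-2) ⇒ L = (-2, 3)
2. R is the centroid of triangle NUQ ⇒ R = (1/3, 1/3)
3. A is the midpoint of RL ⇒ A = (-5/6, 5/3)
line AR meets UQ at E = (0, 5/7)
R = A + t·(E−A) with t = 7/5, so AR:RE = 7/5:-2/5

AR:RE = -7/2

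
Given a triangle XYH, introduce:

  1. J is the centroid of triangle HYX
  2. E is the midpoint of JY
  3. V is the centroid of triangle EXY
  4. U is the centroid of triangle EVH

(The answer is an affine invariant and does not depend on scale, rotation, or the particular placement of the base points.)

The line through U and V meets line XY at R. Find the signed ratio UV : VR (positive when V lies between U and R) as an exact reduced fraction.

UV:VR = 19/3

Work in coordinates with X = (0, 0), Y = (1, 0), H = (0, 1).
1. J is the centroid of triangle HYX ⇒ J = (1/3, 1/3)
2. E is the midpoint of JY ⇒ E = (2/3, 1/6)
3. V is the centroid of triangle EXY ⇒ V = (5/9, 1/18)
4. U is the centroid of triangle EVH ⇒ U = (11/27, 11/27)
line UV meets XY at R = (11/19, 0)
V = U + t·(R−U) with t = 19/22, so UV:VR = 19/22:3/22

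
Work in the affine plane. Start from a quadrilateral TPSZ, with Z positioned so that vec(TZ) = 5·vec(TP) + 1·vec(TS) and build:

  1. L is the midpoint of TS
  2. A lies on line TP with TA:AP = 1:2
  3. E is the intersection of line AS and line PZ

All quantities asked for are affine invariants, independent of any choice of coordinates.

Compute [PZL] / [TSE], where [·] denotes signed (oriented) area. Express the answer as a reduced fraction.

[PZL]:[TSE] = -39/5

Choose coordinates T = (0, 0), P = (1, 0), S = (0, 1), Z = (5, 1).
1. L is the midpoint of TS ⇒ L = (0, 1/2)
2. A lies on line TP with TA:AP = 1:2 ⇒ A = (1/3, 0)
3. E is the intersection of line AS and line PZ ⇒ E = (5/13, -2/13)
2·[PZL] = 3, 2·[TSE] = -5/13
[PZL]:[TSE] = 3:-5/13 = -39/5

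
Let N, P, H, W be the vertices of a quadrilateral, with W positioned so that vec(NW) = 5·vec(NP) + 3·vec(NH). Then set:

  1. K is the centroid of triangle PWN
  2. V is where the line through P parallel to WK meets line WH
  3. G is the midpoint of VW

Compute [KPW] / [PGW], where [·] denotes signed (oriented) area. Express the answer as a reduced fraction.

[KPW]:[PGW] = 8/7

Assign N = (0, 0), P = (1, 0), H = (0, 1), W = (5, 3) — the answer is frame-independent, so this choice is without loss of generality.
1. K is the centroid of triangle PWN ⇒ K = (2, 1)
2. V is where the line through P parallel to WK meets line WH ⇒ V = (25/4, 7/2)
3. G is the midpoint of VW ⇒ G = (45/8, 13/4)
2·[KPW] = 1, 2·[PGW] = 7/8
[KPW]:[PGW] = 1:7/8 = 8/7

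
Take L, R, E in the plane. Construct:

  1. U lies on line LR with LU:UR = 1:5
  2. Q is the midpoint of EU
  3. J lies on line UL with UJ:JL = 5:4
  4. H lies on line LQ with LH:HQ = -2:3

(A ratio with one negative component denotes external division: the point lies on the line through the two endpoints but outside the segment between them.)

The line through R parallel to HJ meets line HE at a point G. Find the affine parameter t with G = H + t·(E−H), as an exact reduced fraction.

Assign L = (0, 0), R = (1, 0), E = (0, 1) — the answer is frame-independent, so this choice is without loss of generality.
1. U lies on line LR with LU:UR = 1:5 ⇒ U = (1/6, 0)
2. Q is the midpoint of EU ⇒ Q = (1/12, 1/2)
3. J lies on line UL with UJ:JL = 5:4 ⇒ J = (2/27, 0)
4. H lies on line LQ with LH:HQ = -2:3 ⇒ H = (-1/6, -1)
through R parallel to HJ: direction (13/54, 1); meets HE at G = (-67/102, -117/17)
G = H + t·(E−H) with t = -50/17

t = -50/17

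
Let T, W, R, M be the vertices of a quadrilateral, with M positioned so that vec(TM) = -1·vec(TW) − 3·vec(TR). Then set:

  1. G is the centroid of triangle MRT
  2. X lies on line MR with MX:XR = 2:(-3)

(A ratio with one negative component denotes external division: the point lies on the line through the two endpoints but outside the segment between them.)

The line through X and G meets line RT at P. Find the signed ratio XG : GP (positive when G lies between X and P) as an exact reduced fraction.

XG:GP = 8

Assign T = (0, 0), W = (1, 0), R = (0, 1), M = (-1, -3) — the answer is frame-independent, so this choice is without loss of generality.
1. G is the centroid of triangle MRT ⇒ G = (-1/3, -2/3)
2. X lies on line MR with MX:XR = 2:(-3) ⇒ X = (-3, -11)
line XG meets RT at P = (0, 5/8)
G = X + t·(P−X) with t = 8/9, so XG:GP = 8/9:1/9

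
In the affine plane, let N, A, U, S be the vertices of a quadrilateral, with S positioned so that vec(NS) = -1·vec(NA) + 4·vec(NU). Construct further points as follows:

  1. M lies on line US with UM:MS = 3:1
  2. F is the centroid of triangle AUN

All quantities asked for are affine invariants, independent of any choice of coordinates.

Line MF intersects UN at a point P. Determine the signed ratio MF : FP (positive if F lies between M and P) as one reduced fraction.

MF:FP = -13/4

Set N = (0, 0), A = (1, 0), U = (0, 1), S = (-1, 4); any affine frame gives the same invariant.
1. M lies on line US with UM:MS = 3:1 ⇒ M = (-3/4, 13/4)
2. F is the centroid of triangle AUN ⇒ F = (1/3, 1/3)
line MF meets UN at P = (0, 16/13)
F = M + t·(P−M) with t = 13/9, so MF:FP = 13/9:-4/9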